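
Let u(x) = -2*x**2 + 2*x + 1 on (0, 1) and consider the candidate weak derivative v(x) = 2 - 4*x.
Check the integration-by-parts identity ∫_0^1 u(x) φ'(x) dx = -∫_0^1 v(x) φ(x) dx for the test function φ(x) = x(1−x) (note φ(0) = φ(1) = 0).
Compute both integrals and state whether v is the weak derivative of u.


LHS = 0, RHS = 0. Yes, v = u' weakly.

u(x) = -2*x**2 + 2*x + 1, classical derivative u'(x) = 2 - 4*x.
φ(x) = x(1−x), so φ'(x) = 1 - 2*x.
Note φ(0) = φ(1) = 0, so the boundary term u·φ vanishes.
LHS = ∫_0^1 u(x) φ'(x) dx = ∫_0^1 (4*x^3 - 6*x^2 + 1) dx. Term by term:
  ∫_0^1 4*x^3 dx = 1;  ∫_0^1 -6*x^2 dx = -2;  ∫_0^1 1 dx = 1.
Sum: 1 − 2 + 1 = 0.
So LHS = 0.
∫_0^1 v(x) φ(x) dx = ∫_0^1 (4*x^3 - 6*x^2 + 2*x) dx. Term by term:
  ∫_0^1 4*x^3 dx = 1;  ∫_0^1 -6*x^2 dx = -2;  ∫_0^1 2*x dx = 1.
Sum: 1 − 2 + 1 = 0.
So RHS = -∫_0^1 v(x) φ(x) dx = 0.
LHS = RHS, so the identity holds for this test φ.
Moreover u is smooth here and v(x) = u'(x) = 2 - 4*x pointwise, so the identity holds for every test function. Hence v is the weak derivative of u.


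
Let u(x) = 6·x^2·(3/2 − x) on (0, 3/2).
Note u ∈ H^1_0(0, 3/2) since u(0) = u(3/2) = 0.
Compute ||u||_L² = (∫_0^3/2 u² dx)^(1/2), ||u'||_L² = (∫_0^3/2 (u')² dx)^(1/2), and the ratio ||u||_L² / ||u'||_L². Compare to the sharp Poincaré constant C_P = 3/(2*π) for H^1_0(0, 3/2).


||u||_L² / ||u'||_L² = 3*sqrt(14)/28 < C_P = 3/(2*π).

u(x) = 6·x^2·(3/2 − x), so u'(x) = 18*x*(1 - x).
u(x) = 6·x^2·(3/2 − x) vanishes at x = 0 and x = 3/2, so u ∈ H^1_0(0, 3/2). Differentiate via the product rule and integrate the resulting polynomials term by term.
  ∫_0^3/2 u² dx = ∫_0^3/2 (36*x^6 - 108*x^5 + 81*x^4) dx. Term by term:
    ∫_0^3/2 36*x^6 dx = 19683/224;  ∫_0^3/2 -108*x^5 dx = -6561/32;  ∫_0^3/2 81*x^4 dx = 19683/160.
  Sum: 19683/224 − 6561/32 + 19683/160 = 6561/1120.
  ∫_0^3/2 (u')² dx = ∫_0^3/2 (324*x^4 - 648*x^3 + 324*x^2) dx. Term by term:
    ∫_0^3/2 324*x^4 dx = 19683/40;  ∫_0^3/2 -648*x^3 dx = -6561/8;  ∫_0^3/2 324*x^2 dx = 729/2.
  Sum: 19683/40 − 6561/8 + 729/2 = 729/20.
∫_0^3/2 u² dx = 6561/1120, so ||u||_L² = 81*sqrt(70)/280.
∫_0^3/2 (u')² dx = 729/20, so ||u'||_L² = 27*sqrt(5)/10.
Ratio ||u||_L² / ||u'||_L² = 3*sqrt(14)/28.
Sharp Poincaré constant on H^1_0(0, 3/2) is C_P = L/π = 3/(2*π), achieved by sin(2*π/3·x).
A polynomial bump cannot attain the sharp Poincaré constant (only the first sine eigenfunction does), so the ratio is strictly less than C_P, consistent with ||u||_L² ≤ C_P ||u'||_L².


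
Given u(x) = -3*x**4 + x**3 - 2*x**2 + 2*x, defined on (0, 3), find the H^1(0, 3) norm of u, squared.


||u||_{H^1}^2 = 8010987/140

The H^1 norm (squared) on an interval (0, L) is
  ||u||_{H^1}^2 = ∫_0^L u(x)^2 dx + ∫_0^L u'(x)^2 dx.
Compute u'(x) = -12*x**3 + 3*x**2 - 4*x + 2.
Then u(x)^2 = 9*x**8 - 6*x**7 + 13*x**6 - 16*x**5 + 8*x**4 - 8*x**3 + 4*x**2 and u'(x)^2 = 144*x**6 - 72*x**5 + 105*x**4 - 72*x**3 + 28*x**2 - 16*x + 4.
Integrate each monomial from 0 to 3 using ∫_0^3 c·x^n dx = c·3^(n+1)/(n+1):
  ∫_0^3 u(x)^2 dx = ∫_0^3 (9*x^8 - 6*x^7 + 13*x^6 - 16*x^5 + 8*x^4 - 8*x^3 + 4*x^2) dx. Term by term:
    ∫_0^3 9*x^8 dx = 19683;  ∫_0^3 -6*x^7 dx = -19683/4;  ∫_0^3 13*x^6 dx = 28431/7;
    ∫_0^3 -16*x^5 dx = -1944;  ∫_0^3 8*x^4 dx = 1944/5;  ∫_0^3 -8*x^3 dx = -162;
    ∫_0^3 4*x^2 dx = 36.
  Sum: 19683 − 19683/4 + 28431/7 − 1944 + 1944/5 − 162 + 36 = 2399967/140.
  ∫_0^3 u'(x)^2 dx = ∫_0^3 (144*x^6 - 72*x^5 + 105*x^4 - 72*x^3 + 28*x^2 - 16*x + 4) dx. Term by term:
    ∫_0^3 144*x^6 dx = 314928/7;  ∫_0^3 -72*x^5 dx = -8748;  ∫_0^3 105*x^4 dx = 5103;
    ∫_0^3 -72*x^3 dx = -1458;  ∫_0^3 28*x^2 dx = 252;  ∫_0^3 -16*x dx = -72;
    ∫_0^3 4 dx = 12.
  Sum: 314928/7 − 8748 + 5103 − 1458 + 252 − 72 + 12 = 280551/7.
Adding: ||u||_{H^1}^2 = 2399967/140 + 280551/7 = 8010987/140.


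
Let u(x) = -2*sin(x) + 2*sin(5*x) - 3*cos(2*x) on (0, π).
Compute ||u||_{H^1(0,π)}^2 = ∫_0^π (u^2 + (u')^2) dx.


||u||_{H^1(0,π)}^2 = -480/7 + 157*π/2

u'(x) = 6*sin(2*x) - 2*cos(x) + 10*cos(5*x).
Expand u² and (u')² and integrate term by term on (0, π), using: for integers n ≥ 1, ∫_0^π sin²(nx) dx = ∫_0^π cos²(nx) dx = π/2; for n ≠ n', ∫_0^π sin(nx)sin(n'x) dx = ∫_0^π cos(nx)cos(n'x) dx = 0; and by product-to-sum, ∫_0^π sin(nx)cos(n'x) dx = ½∫_0^π [sin((n+n')x) + sin((n−n')x)] dx, which is 0 when n+n' is even and 2n/(n²−n'²) when n+n' is odd (it need not vanish on (0, π)).
  u² squared terms: (-3)²·∫cos(2x)² dx = 9·π/2 = 9*π/2;  (-2)²·∫sin(x)² dx = 4·π/2 = 2*π;  (2)²·∫sin(5x)² dx = 4·π/2 = 2*π.
  u² cross terms: 2·(-3)·(-2)·∫cos(2x)·sin(x) dx = 12·(-2/3) = -8;  2·(-3)·(2)·∫cos(2x)·sin(5x) dx = -12·(10/21) = -40/7;  2·(-2)·(2)·∫sin(x)·sin(5x) dx = -8·(0) = 0.
  So ∫_0^π u² dx = 9*π/2 + 2*π + 2*π − 8 − 40/7 + 0 = -96/7 + 17*π/2.
  (u')² squared terms: (-2)²·∫cos(x)² dx = 4·π/2 = 2*π;  (6)²·∫sin(2x)² dx = 36·π/2 = 18*π;  (10)²·∫cos(5x)² dx = 100·π/2 = 50*π.
  (u')² cross terms: 2·(-2)·(6)·∫cos(x)·sin(2x) dx = -24·(4/3) = -32;  2·(-2)·(10)·∫cos(x)·cos(5x) dx = -40·(0) = 0;  2·(6)·(10)·∫sin(2x)·cos(5x) dx = 120·(-4/21) = -160/7.
  So ∫_0^π (u')² dx = 2*π + 18*π + 50*π − 32 + 0 − 160/7 = -384/7 + 70*π.
||u||_{H^1}^2 = (-96/7 + 17*π/2) + (-384/7 + 70*π) = -480/7 + 157*π/2.


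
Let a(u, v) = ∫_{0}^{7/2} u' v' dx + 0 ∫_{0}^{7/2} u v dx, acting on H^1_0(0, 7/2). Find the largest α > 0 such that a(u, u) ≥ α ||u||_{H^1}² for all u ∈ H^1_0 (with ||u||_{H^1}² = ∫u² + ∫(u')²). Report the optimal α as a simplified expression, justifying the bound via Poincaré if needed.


α = 4*π^2/(4*π^2 + 49)

Coercivity of a(·,·) on H^1_0(0, 7/2) means a(u, u) ≥ α ||u||_{H^1}² for every u ∈ H^1_0.
The interval has length L = 7/2, and Poincaré/coercivity depend only on L. Here a(u, u) = ∫(u')² + (0)·∫u².
Here c = 0, so a(u,u) = ∫(u')² alone. The condition a(u,u) ≥ α||u||_{H^1}² reads (1−α)∫(u')² ≥ (α−c)∫u². Any admissible α is ≤ 1 (rapidly oscillating u have ∫u²/∫(u')² → 0), and α = 1 would force 0 ≥ (1−c)∫u², impossible since c < 1; so 1−α > 0. By the sharp Poincaré inequality on H^1_0 of an interval of length L, ∫(u')² ≥ (π/L)²∫u² with equality for the first sine mode sin(π(x−x₀)/L) (x₀ the left endpoint), so the inequality holds for all u iff (1−α)(π/L)² ≥ α − c, i.e. α ≤ ((π/L)² + c)/((π/L)² + 1) = (1 + c(L/π)²)/(1 + (L/π)²). (Direct route, valid since c ≤ 0: Poincaré gives c∫u² ≥ c(L/π)²∫(u')², so a(u,u) ≥ (1 + c(L/π)²)∫(u')², while ||u||_{H^1}² ≤ (1 + (L/π)²)∫(u')²; dividing yields the same α.) With (π/L)² = 4*π^2/49 and c = 0, the largest admissible constant is α = ((π/L)² + c)/((π/L)² + 1).
Simplifying, α = 4*π^2/(4*π^2 + 49).


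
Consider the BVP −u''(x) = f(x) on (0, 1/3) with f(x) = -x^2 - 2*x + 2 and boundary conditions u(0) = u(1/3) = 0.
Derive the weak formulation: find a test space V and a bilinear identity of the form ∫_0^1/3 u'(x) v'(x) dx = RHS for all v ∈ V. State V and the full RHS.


V = H^1_0(0, 1/3) (so v(0) = v(1/3) = 0); weak form: ∫_0^1/3 u'v' dx = ∫_0^1/3 (-x^2 - 2*x + 2) v dx for all v ∈ V.

Multiply both sides by a test function v and integrate from 0 to 1/3:
  ∫_0^1/3 −u''(x) v(x) dx = ∫_0^1/3 f(x) v(x) dx.
Integrate the LHS by parts once:
  ∫_0^1/3 −u'' v dx = −[u'(x) v(x)]_0^1/3 + ∫_0^1/3 u'(x) v'(x) dx.
Thus ∫_0^1/3 u'(x) v'(x) dx = ∫_0^1/3 f(x) v(x) dx + [u'(x) v(x)]_0^1/3.
Choose V so that boundary terms are either known or forced to vanish.
u is Dirichlet: u(0) = u(1/3) = 0. Let V = H^1_0(0, 1/3); then v(0) = v(1/3) = 0, and [u' v]_0^1/3 = 0.
Weak formulation: find u (satisfying any essential BC) such that ∫_0^1/3 u'(x) v'(x) dx = ∫_0^1/3 f v dx for all v ∈ V.
Substituting f(x) = -x^2 - 2*x + 2, the right-hand side is ∫_0^1/3 (-x^2 - 2*x + 2) v dx.


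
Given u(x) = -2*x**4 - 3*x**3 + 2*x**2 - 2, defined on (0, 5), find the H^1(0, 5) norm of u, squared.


||u||_{H^1}^2 = 319068895/126

The H^1 norm (squared) on an interval (0, L) is
  ||u||_{H^1}^2 = ∫_0^L u(x)^2 dx + ∫_0^L u'(x)^2 dx.
Compute u'(x) = -8*x**3 - 9*x**2 + 4*x.
Then u(x)^2 = 4*x**8 + 12*x**7 + x**6 - 12*x**5 + 12*x**4 + 12*x**3 - 8*x**2 + 4 and u'(x)^2 = 64*x**6 + 144*x**5 + 17*x**4 - 72*x**3 + 16*x**2.
Integrate each monomial from 0 to 5 using ∫_0^5 c·x^n dx = c·5^(n+1)/(n+1):
  ∫_0^5 u(x)^2 dx = ∫_0^5 (4*x^8 + 12*x^7 + x^6 - 12*x^5 + 12*x^4 + 12*x^3 - 8*x^2 + 4) dx. Term by term:
    ∫_0^5 4*x^8 dx = 7812500/9;  ∫_0^5 12*x^7 dx = 1171875/2;  ∫_0^5 x^6 dx = 78125/7;
    ∫_0^5 -12*x^5 dx = -31250;  ∫_0^5 12*x^4 dx = 7500;  ∫_0^5 12*x^3 dx = 1875;
    ∫_0^5 -8*x^2 dx = -1000/3;  ∫_0^5 4 dx = 20.
  Sum: 7812500/9 + 1171875/2 + 78125/7 − 31250 + 7500 + 1875 − 1000/3 + 20 = 181813645/126.
  ∫_0^5 u'(x)^2 dx = ∫_0^5 (64*x^6 + 144*x^5 + 17*x^4 - 72*x^3 + 16*x^2) dx. Term by term:
    ∫_0^5 64*x^6 dx = 5000000/7;  ∫_0^5 144*x^5 dx = 375000;  ∫_0^5 17*x^4 dx = 10625;
    ∫_0^5 -72*x^3 dx = -11250;  ∫_0^5 16*x^2 dx = 2000/3.
  Sum: 5000000/7 + 375000 + 10625 − 11250 + 2000/3 = 22875875/21.
Adding: ||u||_{H^1}^2 = 181813645/126 + 22875875/21 = 319068895/126.


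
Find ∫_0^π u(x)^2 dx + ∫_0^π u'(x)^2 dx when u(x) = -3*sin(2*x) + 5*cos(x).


||u||_{H^1(0,π)}^2 = -80 + 95*π/2

u'(x) = -5*sin(x) - 6*cos(2*x).
Expand u² and (u')² and integrate term by term on (0, π), using: for integers n ≥ 1, ∫_0^π sin²(nx) dx = ∫_0^π cos²(nx) dx = π/2; for n ≠ n', ∫_0^π sin(nx)sin(n'x) dx = ∫_0^π cos(nx)cos(n'x) dx = 0; and by product-to-sum, ∫_0^π sin(nx)cos(n'x) dx = ½∫_0^π [sin((n+n')x) + sin((n−n')x)] dx, which is 0 when n+n' is even and 2n/(n²−n'²) when n+n' is odd (it need not vanish on (0, π)).
  u² squared terms: (-3)²·∫sin(2x)² dx = 9·π/2 = 9*π/2;  (5)²·∫cos(x)² dx = 25·π/2 = 25*π/2.
  u² cross terms: 2·(-3)·(5)·∫sin(2x)·cos(x) dx = -30·(4/3) = -40.
  So ∫_0^π u² dx = 9*π/2 + 25*π/2 − 40 = -40 + 17*π.
  (u')² squared terms: (-6)²·∫cos(2x)² dx = 36·π/2 = 18*π;  (-5)²·∫sin(x)² dx = 25·π/2 = 25*π/2.
  (u')² cross terms: 2·(-6)·(-5)·∫cos(2x)·sin(x) dx = 60·(-2/3) = -40.
  So ∫_0^π (u')² dx = 18*π + 25*π/2 − 40 = -40 + 61*π/2.
||u||_{H^1}^2 = (-40 + 17*π) + (-40 + 61*π/2) = -80 + 95*π/2.


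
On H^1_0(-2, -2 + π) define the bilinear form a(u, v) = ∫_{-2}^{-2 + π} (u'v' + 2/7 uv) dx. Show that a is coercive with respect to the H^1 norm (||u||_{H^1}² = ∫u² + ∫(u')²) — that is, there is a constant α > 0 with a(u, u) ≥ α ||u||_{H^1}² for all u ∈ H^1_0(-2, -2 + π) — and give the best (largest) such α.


α = 9/14

Coercivity of a(·,·) on H^1_0(-2, -2 + π) means a(u, u) ≥ α ||u||_{H^1}² for every u ∈ H^1_0.
The interval has length L = π, and Poincaré/coercivity depend only on L. Here a(u, u) = ∫(u')² + (2/7)·∫u².
Here 0 < c = 2/7 < 1. The condition a(u,u) ≥ α||u||_{H^1}² reads (1−α)∫(u')² ≥ (α−c)∫u². Any admissible α is ≤ 1 (rapidly oscillating u have ∫u²/∫(u')² → 0), and α = 1 would force 0 ≥ (1−c)∫u², impossible since c < 1; so 1−α > 0. By the sharp Poincaré inequality on H^1_0 of an interval of length L, ∫(u')² ≥ (π/L)²∫u² with equality for the first sine mode sin(π(x−x₀)/L) (x₀ the left endpoint), so the inequality holds for all u iff (1−α)(π/L)² ≥ α − c, i.e. α ≤ ((π/L)² + c)/((π/L)² + 1) = (1 + c(L/π)²)/(1 + (L/π)²). With (π/L)² = 1 and c = 2/7, the largest admissible constant is α = ((π/L)² + c)/((π/L)² + 1).
Simplifying, α = 9/14.


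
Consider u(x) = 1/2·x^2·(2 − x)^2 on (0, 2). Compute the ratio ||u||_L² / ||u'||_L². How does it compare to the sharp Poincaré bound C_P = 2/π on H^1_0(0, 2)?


||u||_L² / ||u'||_L² = sqrt(3)/3 < C_P = 2/π.

u(x) = 1/2·x^2·(2 − x)^2, so u'(x) = 2*x*(x - 2)*(x - 1).
u(x) = 1/2·x^2·(2 − x)^2 vanishes at x = 0 and x = 2, so u ∈ H^1_0(0, 2). Differentiate via the product rule and integrate the resulting polynomials term by term.
  ∫_0^2 u² dx = ∫_0^2 (x^8/4 - 2*x^7 + 6*x^6 - 8*x^5 + 4*x^4) dx. Term by term:
    ∫_0^2 x^8/4 dx = 128/9;  ∫_0^2 -2*x^7 dx = -64;  ∫_0^2 6*x^6 dx = 768/7;
    ∫_0^2 -8*x^5 dx = -256/3;  ∫_0^2 4*x^4 dx = 128/5.
  Sum: 128/9 − 64 + 768/7 − 256/3 + 128/5 = 64/315.
  ∫_0^2 (u')² dx = ∫_0^2 (4*x^6 - 24*x^5 + 52*x^4 - 48*x^3 + 16*x^2) dx. Term by term:
    ∫_0^2 4*x^6 dx = 512/7;  ∫_0^2 -24*x^5 dx = -256;  ∫_0^2 52*x^4 dx = 1664/5;
    ∫_0^2 -48*x^3 dx = -192;  ∫_0^2 16*x^2 dx = 128/3.
  Sum: 512/7 − 256 + 1664/5 − 192 + 128/3 = 64/105.
∫_0^2 u² dx = 64/315, so ||u||_L² = 8*sqrt(35)/105.
∫_0^2 (u')² dx = 64/105, so ||u'||_L² = 8*sqrt(105)/105.
Ratio ||u||_L² / ||u'||_L² = sqrt(3)/3.
Sharp Poincaré constant on H^1_0(0, 2) is C_P = L/π = 2/π, achieved by sin(π/2·x).
A polynomial bump cannot attain the sharp Poincaré constant (only the first sine eigenfunction does), so the ratio is strictly less than C_P, consistent with ||u||_L² ≤ C_P ||u'||_L².


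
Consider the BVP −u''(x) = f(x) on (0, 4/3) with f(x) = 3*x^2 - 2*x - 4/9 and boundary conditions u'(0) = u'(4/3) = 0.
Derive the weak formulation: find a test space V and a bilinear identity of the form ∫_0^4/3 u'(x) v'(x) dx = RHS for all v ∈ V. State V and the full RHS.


V = H^1(0, 4/3) (no boundary constraint on v; u is determined up to an additive constant); weak form: ∫_0^4/3 u'v' dx = ∫_0^4/3 (3*x^2 - 2*x - 4/9) v dx for all v ∈ V.

Multiply both sides by a test function v and integrate from 0 to 4/3:
  ∫_0^4/3 −u''(x) v(x) dx = ∫_0^4/3 f(x) v(x) dx.
Integrate the LHS by parts once:
  ∫_0^4/3 −u'' v dx = −[u'(x) v(x)]_0^4/3 + ∫_0^4/3 u'(x) v'(x) dx.
Thus ∫_0^4/3 u'(x) v'(x) dx = ∫_0^4/3 f(x) v(x) dx + [u'(x) v(x)]_0^4/3.
Choose V so that boundary terms are either known or forced to vanish.
u has homogeneous Neumann: u'(0) = u'(4/3) = 0. So [u' v]_0^4/3 = 0·v(4/3) − 0·v(0) = 0 for any v; take V = H^1(0, 4/3).
Weak formulation: find u (satisfying any essential BC) such that ∫_0^4/3 u'(x) v'(x) dx = ∫_0^4/3 f v dx for all v ∈ V (homogeneous Neumann, so boundary terms vanish).
Substituting f(x) = 3*x^2 - 2*x - 4/9, the right-hand side is ∫_0^4/3 (3*x^2 - 2*x - 4/9) v dx.
Compatibility check (pure Neumann): taking v ≡ 1 ∈ V gives 0 = ∫_0^4/3 f dx + (0) − (0), i.e. ∫_0^4/3 f dx must equal u'(0) − u'(4/3) = 0. Indeed ∫_0^4/3 (3*x^2 - 2*x - 4/9) dx = 0, so the data are compatible. The solution is then unique only up to an additive constant (fix it e.g. by requiring ∫_0^4/3 u dx = 0).


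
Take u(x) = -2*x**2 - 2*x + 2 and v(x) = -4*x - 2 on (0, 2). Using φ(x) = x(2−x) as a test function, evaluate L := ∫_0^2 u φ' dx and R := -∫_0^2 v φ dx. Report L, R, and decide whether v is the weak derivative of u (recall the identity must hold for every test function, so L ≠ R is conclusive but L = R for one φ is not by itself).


LHS = 8, RHS = 8. Yes, v = u' weakly.

u(x) = -2*x**2 - 2*x + 2, classical derivative u'(x) = -4*x - 2.
φ(x) = x(2−x), so φ'(x) = 2 - 2*x.
Note φ(0) = φ(2) = 0, so the boundary term u·φ vanishes.
LHS = ∫_0^2 u(x) φ'(x) dx = ∫_0^2 (4*x^3 - 8*x + 4) dx. Term by term:
  ∫_0^2 4*x^3 dx = 16;  ∫_0^2 -8*x dx = -16;  ∫_0^2 4 dx = 8.
Sum: 16 − 16 + 8 = 8.
So LHS = 8.
∫_0^2 v(x) φ(x) dx = ∫_0^2 (4*x^3 - 6*x^2 - 4*x) dx. Term by term:
  ∫_0^2 4*x^3 dx = 16;  ∫_0^2 -6*x^2 dx = -16;  ∫_0^2 -4*x dx = -8.
Sum: 16 − 16 − 8 = -8.
So RHS = -∫_0^2 v(x) φ(x) dx = 8.
LHS = RHS, so the identity holds for this test φ.
Moreover u is smooth here and v(x) = u'(x) = -4*x - 2 pointwise, so the identity holds for every test function. Hence v is the weak derivative of u.


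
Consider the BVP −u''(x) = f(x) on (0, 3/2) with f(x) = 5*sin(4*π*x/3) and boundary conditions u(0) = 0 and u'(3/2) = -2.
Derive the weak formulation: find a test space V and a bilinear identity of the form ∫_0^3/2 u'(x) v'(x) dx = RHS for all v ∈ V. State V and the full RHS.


V = {v ∈ H^1(0, 3/2) : v(0) = 0} (test functions vanish at x = 0 where u is specified); weak form: ∫_0^3/2 u'v' dx = ∫_0^3/2 (5*sin(4*π*x/3)) v dx − 2·v(3/2) for all v ∈ V.

Multiply both sides by a test function v and integrate from 0 to 3/2:
  ∫_0^3/2 −u''(x) v(x) dx = ∫_0^3/2 f(x) v(x) dx.
Integrate the LHS by parts once:
  ∫_0^3/2 −u'' v dx = −[u'(x) v(x)]_0^3/2 + ∫_0^3/2 u'(x) v'(x) dx.
Thus ∫_0^3/2 u'(x) v'(x) dx = ∫_0^3/2 f(x) v(x) dx + [u'(x) v(x)]_0^3/2.
Choose V so that boundary terms are either known or forced to vanish.
Mixed BC: u(0) = 0 (Dirichlet) and u'(3/2) = -2 (Neumann). Define V = {v ∈ H^1(0, 3/2) : v(0) = 0}. Then [u' v]_0^3/2 = u'(3/2)·v(3/2) − u'(0)·0 = − 2·v(3/2).
Weak formulation: find u (satisfying any essential BC) such that ∫_0^3/2 u'(x) v'(x) dx = ∫_0^3/2 f v dx − 2·v(3/2) for all v ∈ V (Dirichlet at 0 absorbed into V; Neumann datum at x = 3/2 contributes the boundary term).
Substituting f(x) = 5*sin(4*π*x/3), the right-hand side is ∫_0^3/2 (5*sin(4*π*x/3)) v dx − 2·v(3/2).


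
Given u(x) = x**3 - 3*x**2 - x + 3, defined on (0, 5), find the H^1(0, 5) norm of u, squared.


||u||_{H^1}^2 = 51500/21

The H^1 norm (squared) on an interval (0, L) is
  ||u||_{H^1}^2 = ∫_0^L u(x)^2 dx + ∫_0^L u'(x)^2 dx.
Compute u'(x) = 3*x**2 - 6*x - 1.
Then u(x)^2 = x**6 - 6*x**5 + 7*x**4 + 12*x**3 - 17*x**2 - 6*x + 9 and u'(x)^2 = 9*x**4 - 36*x**3 + 30*x**2 + 12*x + 1.
Integrate each monomial from 0 to 5 using ∫_0^5 c·x^n dx = c·5^(n+1)/(n+1):
  ∫_0^5 u(x)^2 dx = ∫_0^5 (x^6 - 6*x^5 + 7*x^4 + 12*x^3 - 17*x^2 - 6*x + 9) dx. Term by term:
    ∫_0^5 x^6 dx = 78125/7;  ∫_0^5 -6*x^5 dx = -15625;  ∫_0^5 7*x^4 dx = 4375;
    ∫_0^5 12*x^3 dx = 1875;  ∫_0^5 -17*x^2 dx = -2125/3;  ∫_0^5 -6*x dx = -75;
    ∫_0^5 9 dx = 45.
  Sum: 78125/7 − 15625 + 4375 + 1875 − 2125/3 − 75 + 45 = 21995/21.
  ∫_0^5 u'(x)^2 dx = ∫_0^5 (9*x^4 - 36*x^3 + 30*x^2 + 12*x + 1) dx. Term by term:
    ∫_0^5 9*x^4 dx = 5625;  ∫_0^5 -36*x^3 dx = -5625;  ∫_0^5 30*x^2 dx = 1250;
    ∫_0^5 12*x dx = 150;  ∫_0^5 1 dx = 5.
  Sum: 5625 − 5625 + 1250 + 150 + 5 = 1405.
Adding: ||u||_{H^1}^2 = 21995/21 + 1405 = 51500/21.


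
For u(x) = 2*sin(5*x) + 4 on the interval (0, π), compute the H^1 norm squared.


||u||_{H^1(0,π)}^2 = 32/5 + 68*π

u'(x) = 10*cos(5*x).
Expand u² and (u')² and integrate term by term on (0, π), using: for integers n ≥ 1, ∫_0^π sin²(nx) dx = ∫_0^π cos²(nx) dx = π/2; for n ≠ n', ∫_0^π sin(nx)sin(n'x) dx = ∫_0^π cos(nx)cos(n'x) dx = 0; and by product-to-sum, ∫_0^π sin(nx)cos(n'x) dx = ½∫_0^π [sin((n+n')x) + sin((n−n')x)] dx, which is 0 when n+n' is even and 2n/(n²−n'²) when n+n' is odd (it need not vanish on (0, π)). For the constant mode: ∫_0^π 1 dx = π, ∫_0^π cos(nx) dx = 0, ∫_0^π sin(nx) dx = (1−(−1)^n)/n.
  u² squared terms: (4)²·∫1 dx = 16·π = 16*π;  (2)²·∫sin(5x)² dx = 4·π/2 = 2*π.
  u² cross terms: 2·(4)·(2)·∫1·sin(5x) dx = 16·(2/5) = 32/5.
  So ∫_0^π u² dx = 16*π + 2*π + 32/5 = 32/5 + 18*π.
  (u')² squared terms: (10)²·∫cos(5x)² dx = 100·π/2 = 50*π.
  So ∫_0^π (u')² dx = 50*π.
||u||_{H^1}^2 = (32/5 + 18*π) + (50*π) = 32/5 + 68*π.


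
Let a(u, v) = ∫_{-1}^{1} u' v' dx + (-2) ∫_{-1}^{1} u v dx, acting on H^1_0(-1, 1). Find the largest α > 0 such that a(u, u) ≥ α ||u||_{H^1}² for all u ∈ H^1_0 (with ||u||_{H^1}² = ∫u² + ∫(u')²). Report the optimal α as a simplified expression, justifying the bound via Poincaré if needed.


α = (-8 + π^2)/(4 + π^2)

Coercivity of a(·,·) on H^1_0(-1, 1) means a(u, u) ≥ α ||u||_{H^1}² for every u ∈ H^1_0.
The interval has length L = 2, and Poincaré/coercivity depend only on L. Here a(u, u) = ∫(u')² + (-2)·∫u².
Here c = -2 < 0 with |c| < (π/L)² = π^2/4, so coercivity still holds. The condition a(u,u) ≥ α||u||_{H^1}² reads (1−α)∫(u')² ≥ (α−c)∫u². Any admissible α is ≤ 1 (rapidly oscillating u have ∫u²/∫(u')² → 0), and α = 1 would force 0 ≥ (1−c)∫u², impossible since c < 1; so 1−α > 0. By the sharp Poincaré inequality on H^1_0 of an interval of length L, ∫(u')² ≥ (π/L)²∫u² with equality for the first sine mode sin(π(x−x₀)/L) (x₀ the left endpoint), so the inequality holds for all u iff (1−α)(π/L)² ≥ α − c, i.e. α ≤ ((π/L)² + c)/((π/L)² + 1) = (1 + c(L/π)²)/(1 + (L/π)²). (Direct route, valid since c ≤ 0: Poincaré gives c∫u² ≥ c(L/π)²∫(u')², so a(u,u) ≥ (1 + c(L/π)²)∫(u')², while ||u||_{H^1}² ≤ (1 + (L/π)²)∫(u')²; dividing yields the same α.) With (π/L)² = π^2/4 and c = -2, the largest admissible constant is α = ((π/L)² + c)/((π/L)² + 1).
Simplifying, α = (-8 + π^2)/(4 + π^2).


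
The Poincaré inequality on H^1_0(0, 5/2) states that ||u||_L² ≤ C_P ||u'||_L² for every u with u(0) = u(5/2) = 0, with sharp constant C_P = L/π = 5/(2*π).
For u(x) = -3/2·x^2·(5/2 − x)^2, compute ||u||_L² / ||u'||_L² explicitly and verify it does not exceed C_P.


||u||_L² / ||u'||_L² = 5*sqrt(3)/12 < C_P = 5/(2*π).

u(x) = -3/2·x^2·(5/2 − x)^2, so u'(x) = 3*x*(-8*x^2 + 30*x - 25)/4.
u(x) = -3/2·x^2·(5/2 − x)^2 vanishes at x = 0 and x = 5/2, so u ∈ H^1_0(0, 5/2). Differentiate via the product rule and integrate the resulting polynomials term by term.
  ∫_0^5/2 u² dx = ∫_0^5/2 (9*x^8/4 - 45*x^7/2 + 675*x^6/8 - 1125*x^5/8 + 5625*x^4/64) dx. Term by term:
    ∫_0^5/2 9*x^8/4 dx = 1953125/2048;  ∫_0^5/2 -45*x^7/2 dx = -17578125/4096;  ∫_0^5/2 675*x^6/8 dx = 52734375/7168;
    ∫_0^5/2 -1125*x^5/8 dx = -5859375/1024;  ∫_0^5/2 5625*x^4/64 dx = 3515625/2048.
  Sum: 1953125/2048 − 17578125/4096 + 52734375/7168 − 5859375/1024 + 3515625/2048 = 390625/28672.
  ∫_0^5/2 (u')² dx = ∫_0^5/2 (36*x^6 - 270*x^5 + 2925*x^4/4 - 3375*x^3/4 + 5625*x^2/16) dx. Term by term:
    ∫_0^5/2 36*x^6 dx = 703125/224;  ∫_0^5/2 -270*x^5 dx = -703125/64;  ∫_0^5/2 2925*x^4/4 dx = 1828125/128;
    ∫_0^5/2 -3375*x^3/4 dx = -2109375/256;  ∫_0^5/2 5625*x^2/16 dx = 234375/128.
  Sum: 703125/224 − 703125/64 + 1828125/128 − 2109375/256 + 234375/128 = 46875/1792.
∫_0^5/2 u² dx = 390625/28672, so ||u||_L² = 625*sqrt(7)/448.
∫_0^5/2 (u')² dx = 46875/1792, so ||u'||_L² = 125*sqrt(21)/112.
Ratio ||u||_L² / ||u'||_L² = 5*sqrt(3)/12.
Sharp Poincaré constant on H^1_0(0, 5/2) is C_P = L/π = 5/(2*π), achieved by sin(2*π/5·x).
A polynomial bump cannot attain the sharp Poincaré constant (only the first sine eigenfunction does), so the ratio is strictly less than C_P, consistent with ||u||_L² ≤ C_P ||u'||_L².


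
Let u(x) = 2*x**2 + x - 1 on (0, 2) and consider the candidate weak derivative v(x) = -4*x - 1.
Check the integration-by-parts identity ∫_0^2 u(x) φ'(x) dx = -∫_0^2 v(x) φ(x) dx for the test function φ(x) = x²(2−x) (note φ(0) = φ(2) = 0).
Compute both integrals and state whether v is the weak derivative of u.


LHS = -116/15, RHS = 116/15. No, v is not the weak derivative of u.

u(x) = 2*x**2 + x - 1, classical derivative u'(x) = 4*x + 1.
φ(x) = x²(2−x), so φ'(x) = x*(4 - 3*x).
Note φ(0) = φ(2) = 0, so the boundary term u·φ vanishes.
LHS = ∫_0^2 u(x) φ'(x) dx = ∫_0^2 (-6*x^4 + 5*x^3 + 7*x^2 - 4*x) dx. Term by term:
  ∫_0^2 -6*x^4 dx = -192/5;  ∫_0^2 5*x^3 dx = 20;  ∫_0^2 7*x^2 dx = 56/3;
  ∫_0^2 -4*x dx = -8.
Sum: -192/5 + 20 + 56/3 − 8 = -116/15.
So LHS = -116/15.
∫_0^2 v(x) φ(x) dx = ∫_0^2 (4*x^4 - 7*x^3 - 2*x^2) dx. Term by term:
  ∫_0^2 4*x^4 dx = 128/5;  ∫_0^2 -7*x^3 dx = -28;  ∫_0^2 -2*x^2 dx = -16/3.
Sum: 128/5 − 28 − 16/3 = -116/15.
So RHS = -∫_0^2 v(x) φ(x) dx = 116/15.
LHS − RHS = -232/15 ≠ 0, so the identity fails.
(For a valid weak derivative the identity must hold for EVERY test function, in particular this one. The failure shows v is NOT the weak derivative of u.)
Correct weak derivative would be u'(x) = 4*x + 1.


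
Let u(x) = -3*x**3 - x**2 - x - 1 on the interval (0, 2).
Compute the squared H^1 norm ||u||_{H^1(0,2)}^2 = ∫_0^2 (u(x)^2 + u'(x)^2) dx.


||u||_{H^1}^2 = 110296/105

The H^1 norm (squared) on an interval (0, L) is
  ||u||_{H^1}^2 = ∫_0^L u(x)^2 dx + ∫_0^L u'(x)^2 dx.
Compute u'(x) = -9*x**2 - 2*x - 1.
Then u(x)^2 = 9*x**6 + 6*x**5 + 7*x**4 + 8*x**3 + 3*x**2 + 2*x + 1 and u'(x)^2 = 81*x**4 + 36*x**3 + 22*x**2 + 4*x + 1.
Integrate each monomial from 0 to 2 using ∫_0^2 c·x^n dx = c·2^(n+1)/(n+1):
  ∫_0^2 u(x)^2 dx = ∫_0^2 (9*x^6 + 6*x^5 + 7*x^4 + 8*x^3 + 3*x^2 + 2*x + 1) dx. Term by term:
    ∫_0^2 9*x^6 dx = 1152/7;  ∫_0^2 6*x^5 dx = 64;  ∫_0^2 7*x^4 dx = 224/5;
    ∫_0^2 8*x^3 dx = 32;  ∫_0^2 3*x^2 dx = 8;  ∫_0^2 2*x dx = 4;
    ∫_0^2 1 dx = 2.
  Sum: 1152/7 + 64 + 224/5 + 32 + 8 + 4 + 2 = 11178/35.
  ∫_0^2 u'(x)^2 dx = ∫_0^2 (81*x^4 + 36*x^3 + 22*x^2 + 4*x + 1) dx. Term by term:
    ∫_0^2 81*x^4 dx = 2592/5;  ∫_0^2 36*x^3 dx = 144;  ∫_0^2 22*x^2 dx = 176/3;
    ∫_0^2 4*x dx = 8;  ∫_0^2 1 dx = 2.
  Sum: 2592/5 + 144 + 176/3 + 8 + 2 = 10966/15.
Adding: ||u||_{H^1}^2 = 11178/35 + 10966/15 = 110296/105.


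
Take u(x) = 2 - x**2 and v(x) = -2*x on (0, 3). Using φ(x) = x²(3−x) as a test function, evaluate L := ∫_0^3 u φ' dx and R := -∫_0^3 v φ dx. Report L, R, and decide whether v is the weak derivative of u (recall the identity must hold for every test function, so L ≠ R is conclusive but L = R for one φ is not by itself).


LHS = 243/10, RHS = 243/10. Yes, v = u' weakly.

u(x) = 2 - x**2, classical derivative u'(x) = -2*x.
φ(x) = x²(3−x), so φ'(x) = 3*x*(2 - x).
Note φ(0) = φ(3) = 0, so the boundary term u·φ vanishes.
LHS = ∫_0^3 u(x) φ'(x) dx = ∫_0^3 (3*x^4 - 6*x^3 - 6*x^2 + 12*x) dx. Term by term:
  ∫_0^3 3*x^4 dx = 729/5;  ∫_0^3 -6*x^3 dx = -243/2;  ∫_0^3 -6*x^2 dx = -54;
  ∫_0^3 12*x dx = 54.
Sum: 729/5 − 243/2 − 54 + 54 = 243/10.
So LHS = 243/10.
∫_0^3 v(x) φ(x) dx = ∫_0^3 (2*x^4 - 6*x^3) dx. Term by term:
  ∫_0^3 2*x^4 dx = 486/5;  ∫_0^3 -6*x^3 dx = -243/2.
Sum: 486/5 − 243/2 = -243/10.
So RHS = -∫_0^3 v(x) φ(x) dx = 243/10.
LHS = RHS, so the identity holds for this test φ.
Moreover u is smooth here and v(x) = u'(x) = -2*x pointwise, so the identity holds for every test function. Hence v is the weak derivative of u.


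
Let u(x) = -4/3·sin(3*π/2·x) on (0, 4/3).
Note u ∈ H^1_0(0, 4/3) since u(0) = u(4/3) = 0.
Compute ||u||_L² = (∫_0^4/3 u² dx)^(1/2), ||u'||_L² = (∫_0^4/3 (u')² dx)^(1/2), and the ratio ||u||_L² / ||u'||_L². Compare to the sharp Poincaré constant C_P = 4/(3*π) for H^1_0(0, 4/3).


||u||_L² / ||u'||_L² = 2/(3*π) < C_P = 4/(3*π).

u(x) = -4/3·sin(3*π/2·x), so u'(x) = -2*π*cos(3*π*x/2).
Writing u(x) = A·sin(kπx/L) with A = -4/3 and k = 2, use ∫_0^L sin²(kπx/L) dx = L/2 and ∫_0^L cos²(kπx/L) dx = L/2.
u² = 16/9·sin²(3*π/2·x) and (u')² = 4*π^2·cos²(3*π/2·x), and each of sin², cos² integrates to L/2 = 2/3 over (0, 4/3).
∫_0^4/3 u² dx = 32/27, so ||u||_L² = 4*sqrt(6)/9.
∫_0^4/3 (u')² dx = 8*π^2/3, so ||u'||_L² = 2*sqrt(6)*π/3.
Ratio ||u||_L² / ||u'||_L² = 2/(3*π).
Sharp Poincaré constant on H^1_0(0, 4/3) is C_P = L/π = 4/(3*π), achieved by sin(3*π/4·x).
This is the k = 2 harmonic; the ratio L/(kπ) is strictly less than C_P = L/π, consistent with the sharp inequality ||u||_L² ≤ C_P ||u'||_L².


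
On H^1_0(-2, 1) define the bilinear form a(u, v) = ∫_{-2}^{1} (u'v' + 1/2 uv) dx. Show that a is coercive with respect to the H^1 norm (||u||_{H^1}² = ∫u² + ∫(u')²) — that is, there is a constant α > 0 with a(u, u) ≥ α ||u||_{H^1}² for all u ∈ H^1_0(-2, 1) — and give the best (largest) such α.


α = (9/2 + π^2)/(9 + π^2)

Coercivity of a(·,·) on H^1_0(-2, 1) means a(u, u) ≥ α ||u||_{H^1}² for every u ∈ H^1_0.
The interval has length L = 3, and Poincaré/coercivity depend only on L. Here a(u, u) = ∫(u')² + (1/2)·∫u².
Here 0 < c = 1/2 < 1. The condition a(u,u) ≥ α||u||_{H^1}² reads (1−α)∫(u')² ≥ (α−c)∫u². Any admissible α is ≤ 1 (rapidly oscillating u have ∫u²/∫(u')² → 0), and α = 1 would force 0 ≥ (1−c)∫u², impossible since c < 1; so 1−α > 0. By the sharp Poincaré inequality on H^1_0 of an interval of length L, ∫(u')² ≥ (π/L)²∫u² with equality for the first sine mode sin(π(x−x₀)/L) (x₀ the left endpoint), so the inequality holds for all u iff (1−α)(π/L)² ≥ α − c, i.e. α ≤ ((π/L)² + c)/((π/L)² + 1) = (1 + c(L/π)²)/(1 + (L/π)²). With (π/L)² = π^2/9 and c = 1/2, the largest admissible constant is α = ((π/L)² + c)/((π/L)² + 1).
Simplifying, α = (9/2 + π^2)/(9 + π^2).


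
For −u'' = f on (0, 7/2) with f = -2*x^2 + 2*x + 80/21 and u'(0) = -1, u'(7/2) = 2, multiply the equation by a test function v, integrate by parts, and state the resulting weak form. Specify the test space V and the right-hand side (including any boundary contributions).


V = H^1(0, 7/2) (v unrestricted at boundary; u is determined up to an additive constant); weak form: ∫_0^7/2 u'v' dx = ∫_0^7/2 (-2*x^2 + 2*x + 80/21) v dx + 2·v(7/2) + v(0) for all v ∈ V.

Multiply both sides by a test function v and integrate from 0 to 7/2:
  ∫_0^7/2 −u''(x) v(x) dx = ∫_0^7/2 f(x) v(x) dx.
Integrate the LHS by parts once:
  ∫_0^7/2 −u'' v dx = −[u'(x) v(x)]_0^7/2 + ∫_0^7/2 u'(x) v'(x) dx.
Thus ∫_0^7/2 u'(x) v'(x) dx = ∫_0^7/2 f(x) v(x) dx + [u'(x) v(x)]_0^7/2.
Choose V so that boundary terms are either known or forced to vanish.
u has inhomogeneous Neumann u'(0) = -1, u'(7/2) = 2. [u' v]_0^7/2 = (2)·v(7/2) − (-1)·v(0) = 2·v(7/2) + v(0). Take V = H^1(0, 7/2); boundary term becomes part of RHS.
Weak formulation: find u (satisfying any essential BC) such that ∫_0^7/2 u'(x) v'(x) dx = ∫_0^7/2 f v dx + 2·v(7/2) + v(0) for all v ∈ V (Neumann data are natural BCs: they enter the RHS as boundary terms).
Substituting f(x) = -2*x^2 + 2*x + 80/21, the right-hand side is ∫_0^7/2 (-2*x^2 + 2*x + 80/21) v dx + 2·v(7/2) + v(0).
Compatibility check (pure Neumann): taking v ≡ 1 ∈ V gives 0 = ∫_0^7/2 f dx + (2) − (-1), i.e. ∫_0^7/2 f dx must equal u'(0) − u'(7/2) = -3. Indeed ∫_0^7/2 (-2*x^2 + 2*x + 80/21) dx = -3, so the data are compatible. The solution is then unique only up to an additive constant (fix it e.g. by requiring ∫_0^7/2 u dx = 0).


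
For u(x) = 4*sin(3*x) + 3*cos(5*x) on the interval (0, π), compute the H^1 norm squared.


||u||_{H^1(0,π)}^2 = 197*π

u'(x) = -15*sin(5*x) + 12*cos(3*x).
Expand u² and (u')² and integrate term by term on (0, π), using: for integers n ≥ 1, ∫_0^π sin²(nx) dx = ∫_0^π cos²(nx) dx = π/2; for n ≠ n', ∫_0^π sin(nx)sin(n'x) dx = ∫_0^π cos(nx)cos(n'x) dx = 0; and by product-to-sum, ∫_0^π sin(nx)cos(n'x) dx = ½∫_0^π [sin((n+n')x) + sin((n−n')x)] dx, which is 0 when n+n' is even and 2n/(n²−n'²) when n+n' is odd (it need not vanish on (0, π)).
  u² squared terms: (3)²·∫cos(5x)² dx = 9·π/2 = 9*π/2;  (4)²·∫sin(3x)² dx = 16·π/2 = 8*π.
  u² cross terms: 2·(3)·(4)·∫cos(5x)·sin(3x) dx = 24·(0) = 0.
  So ∫_0^π u² dx = 9*π/2 + 8*π + 0 = 25*π/2.
  (u')² squared terms: (-15)²·∫sin(5x)² dx = 225·π/2 = 225*π/2;  (12)²·∫cos(3x)² dx = 144·π/2 = 72*π.
  (u')² cross terms: 2·(-15)·(12)·∫sin(5x)·cos(3x) dx = -360·(0) = 0.
  So ∫_0^π (u')² dx = 225*π/2 + 72*π + 0 = 369*π/2.
||u||_{H^1}^2 = (25*π/2) + (369*π/2) = 197*π.


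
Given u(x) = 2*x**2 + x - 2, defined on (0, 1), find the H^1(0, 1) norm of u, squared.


||u||_{H^1}^2 = 59/5

The H^1 norm (squared) on an interval (0, L) is
  ||u||_{H^1}^2 = ∫_0^L u(x)^2 dx + ∫_0^L u'(x)^2 dx.
Compute u'(x) = 4*x + 1.
Then u(x)^2 = 4*x**4 + 4*x**3 - 7*x**2 - 4*x + 4 and u'(x)^2 = 16*x**2 + 8*x + 1.
Integrate each monomial from 0 to 1 using ∫_0^1 c·x^n dx = c·1^(n+1)/(n+1):
  ∫_0^1 u(x)^2 dx = ∫_0^1 (4*x^4 + 4*x^3 - 7*x^2 - 4*x + 4) dx. Term by term:
    ∫_0^1 4*x^4 dx = 4/5;  ∫_0^1 4*x^3 dx = 1;  ∫_0^1 -7*x^2 dx = -7/3;
    ∫_0^1 -4*x dx = -2;  ∫_0^1 4 dx = 4.
  Sum: 4/5 + 1 − 7/3 − 2 + 4 = 22/15.
  ∫_0^1 u'(x)^2 dx = ∫_0^1 (16*x^2 + 8*x + 1) dx. Term by term:
    ∫_0^1 16*x^2 dx = 16/3;  ∫_0^1 8*x dx = 4;  ∫_0^1 1 dx = 1.
  Sum: 16/3 + 4 + 1 = 31/3.
Adding: ||u||_{H^1}^2 = 22/15 + 31/3 = 59/5.


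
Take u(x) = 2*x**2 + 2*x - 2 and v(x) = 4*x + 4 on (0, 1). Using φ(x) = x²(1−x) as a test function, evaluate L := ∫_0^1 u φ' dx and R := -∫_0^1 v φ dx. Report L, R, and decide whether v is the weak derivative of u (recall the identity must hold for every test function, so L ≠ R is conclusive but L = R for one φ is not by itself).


LHS = -11/30, RHS = -8/15. No, v is not the weak derivative of u.

u(x) = 2*x**2 + 2*x - 2, classical derivative u'(x) = 4*x + 2.
φ(x) = x²(1−x), so φ'(x) = x*(2 - 3*x).
Note φ(0) = φ(1) = 0, so the boundary term u·φ vanishes.
LHS = ∫_0^1 u(x) φ'(x) dx = ∫_0^1 (-6*x^4 - 2*x^3 + 10*x^2 - 4*x) dx. Term by term:
  ∫_0^1 -6*x^4 dx = -6/5;  ∫_0^1 -2*x^3 dx = -1/2;  ∫_0^1 10*x^2 dx = 10/3;
  ∫_0^1 -4*x dx = -2.
Sum: -6/5 − 1/2 + 10/3 − 2 = -11/30.
So LHS = -11/30.
∫_0^1 v(x) φ(x) dx = ∫_0^1 (-4*x^4 + 4*x^2) dx. Term by term:
  ∫_0^1 -4*x^4 dx = -4/5;  ∫_0^1 4*x^2 dx = 4/3.
Sum: -4/5 + 4/3 = 8/15.
So RHS = -∫_0^1 v(x) φ(x) dx = -8/15.
LHS − RHS = 1/6 ≠ 0, so the identity fails.
(For a valid weak derivative the identity must hold for EVERY test function, in particular this one. The failure shows v is NOT the weak derivative of u.)
Correct weak derivative would be u'(x) = 4*x + 2.


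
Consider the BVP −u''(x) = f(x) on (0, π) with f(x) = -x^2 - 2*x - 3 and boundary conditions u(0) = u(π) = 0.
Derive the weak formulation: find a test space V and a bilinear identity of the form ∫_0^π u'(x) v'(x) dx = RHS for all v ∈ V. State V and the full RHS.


V = H^1_0(0, π) (so v(0) = v(π) = 0); weak form: ∫_0^π u'v' dx = ∫_0^π (-x^2 - 2*x - 3) v dx for all v ∈ V.

Multiply both sides by a test function v and integrate from 0 to π:
  ∫_0^π −u''(x) v(x) dx = ∫_0^π f(x) v(x) dx.
Integrate the LHS by parts once:
  ∫_0^π −u'' v dx = −[u'(x) v(x)]_0^π + ∫_0^π u'(x) v'(x) dx.
Thus ∫_0^π u'(x) v'(x) dx = ∫_0^π f(x) v(x) dx + [u'(x) v(x)]_0^π.
Choose V so that boundary terms are either known or forced to vanish.
u is Dirichlet: u(0) = u(π) = 0. Let V = H^1_0(0, π); then v(0) = v(π) = 0, and [u' v]_0^π = 0.
Weak formulation: find u (satisfying any essential BC) such that ∫_0^π u'(x) v'(x) dx = ∫_0^π f v dx for all v ∈ V.
Substituting f(x) = -x^2 - 2*x - 3, the right-hand side is ∫_0^π (-x^2 - 2*x - 3) v dx.


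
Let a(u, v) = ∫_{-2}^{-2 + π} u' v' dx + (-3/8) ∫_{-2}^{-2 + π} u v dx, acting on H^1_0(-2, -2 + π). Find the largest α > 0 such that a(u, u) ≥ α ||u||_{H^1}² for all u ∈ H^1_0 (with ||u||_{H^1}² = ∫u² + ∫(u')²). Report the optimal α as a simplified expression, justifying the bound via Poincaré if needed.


α = 5/16

Coercivity of a(·,·) on H^1_0(-2, -2 + π) means a(u, u) ≥ α ||u||_{H^1}² for every u ∈ H^1_0.
The interval has length L = π, and Poincaré/coercivity depend only on L. Here a(u, u) = ∫(u')² + (-3/8)·∫u².
Here c = -3/8 < 0 with |c| < (π/L)² = 1, so coercivity still holds. The condition a(u,u) ≥ α||u||_{H^1}² reads (1−α)∫(u')² ≥ (α−c)∫u². Any admissible α is ≤ 1 (rapidly oscillating u have ∫u²/∫(u')² → 0), and α = 1 would force 0 ≥ (1−c)∫u², impossible since c < 1; so 1−α > 0. By the sharp Poincaré inequality on H^1_0 of an interval of length L, ∫(u')² ≥ (π/L)²∫u² with equality for the first sine mode sin(π(x−x₀)/L) (x₀ the left endpoint), so the inequality holds for all u iff (1−α)(π/L)² ≥ α − c, i.e. α ≤ ((π/L)² + c)/((π/L)² + 1) = (1 + c(L/π)²)/(1 + (L/π)²). (Direct route, valid since c ≤ 0: Poincaré gives c∫u² ≥ c(L/π)²∫(u')², so a(u,u) ≥ (1 + c(L/π)²)∫(u')², while ||u||_{H^1}² ≤ (1 + (L/π)²)∫(u')²; dividing yields the same α.) With (π/L)² = 1 and c = -3/8, the largest admissible constant is α = ((π/L)² + c)/((π/L)² + 1).
Simplifying, α = 5/16.


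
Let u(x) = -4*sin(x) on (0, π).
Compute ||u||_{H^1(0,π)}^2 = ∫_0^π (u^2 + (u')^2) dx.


||u||_{H^1(0,π)}^2 = 16*π

u'(x) = -4*cos(x).
Expand u² and (u')² and integrate term by term on (0, π), using: for integers n ≥ 1, ∫_0^π sin²(nx) dx = ∫_0^π cos²(nx) dx = π/2; for n ≠ n', ∫_0^π sin(nx)sin(n'x) dx = ∫_0^π cos(nx)cos(n'x) dx = 0; and by product-to-sum, ∫_0^π sin(nx)cos(n'x) dx = ½∫_0^π [sin((n+n')x) + sin((n−n')x)] dx, which is 0 when n+n' is even and 2n/(n²−n'²) when n+n' is odd (it need not vanish on (0, π)).
  u² squared terms: (-4)²·∫sin(x)² dx = 16·π/2 = 8*π.
  So ∫_0^π u² dx = 8*π.
  (u')² squared terms: (-4)²·∫cos(x)² dx = 16·π/2 = 8*π.
  So ∫_0^π (u')² dx = 8*π.
||u||_{H^1}^2 = (8*π) + (8*π) = 16*π.


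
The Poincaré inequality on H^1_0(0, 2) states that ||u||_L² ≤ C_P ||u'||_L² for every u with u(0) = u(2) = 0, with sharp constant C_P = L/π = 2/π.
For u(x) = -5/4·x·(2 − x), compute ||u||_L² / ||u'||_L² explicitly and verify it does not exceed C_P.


||u||_L² / ||u'||_L² = sqrt(10)/5 < C_P = 2/π.

u(x) = -5/4·x·(2 − x), so u'(x) = 5*x/2 - 5/2.
u(x) = -5/4·x·(2 − x) vanishes at x = 0 and x = 2, so u ∈ H^1_0(0, 2). Differentiate via the product rule and integrate the resulting polynomials term by term.
  ∫_0^2 u² dx = ∫_0^2 (25*x^4/16 - 25*x^3/4 + 25*x^2/4) dx. Term by term:
    ∫_0^2 25*x^4/16 dx = 10;  ∫_0^2 -25*x^3/4 dx = -25;  ∫_0^2 25*x^2/4 dx = 50/3.
  Sum: 10 − 25 + 50/3 = 5/3.
  ∫_0^2 (u')² dx = ∫_0^2 (25*x^2/4 - 25*x/2 + 25/4) dx. Term by term:
    ∫_0^2 25*x^2/4 dx = 50/3;  ∫_0^2 -25*x/2 dx = -25;  ∫_0^2 25/4 dx = 25/2.
  Sum: 50/3 − 25 + 25/2 = 25/6.
∫_0^2 u² dx = 5/3, so ||u||_L² = sqrt(15)/3.
∫_0^2 (u')² dx = 25/6, so ||u'||_L² = 5*sqrt(6)/6.
Ratio ||u||_L² / ||u'||_L² = sqrt(10)/5.
Sharp Poincaré constant on H^1_0(0, 2) is C_P = L/π = 2/π, achieved by sin(π/2·x).
A polynomial bump cannot attain the sharp Poincaré constant (only the first sine eigenfunction does), so the ratio is strictly less than C_P, consistent with ||u||_L² ≤ C_P ||u'||_L².


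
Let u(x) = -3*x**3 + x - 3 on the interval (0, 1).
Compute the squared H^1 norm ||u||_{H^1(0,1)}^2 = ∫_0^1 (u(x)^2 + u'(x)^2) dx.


||u||_{H^1}^2 = 929/42

The H^1 norm (squared) on an interval (0, L) is
  ||u||_{H^1}^2 = ∫_0^L u(x)^2 dx + ∫_0^L u'(x)^2 dx.
Compute u'(x) = 1 - 9*x**2.
Then u(x)^2 = 9*x**6 - 6*x**4 + 18*x**3 + x**2 - 6*x + 9 and u'(x)^2 = 81*x**4 - 18*x**2 + 1.
Integrate each monomial from 0 to 1 using ∫_0^1 c·x^n dx = c·1^(n+1)/(n+1):
  ∫_0^1 u(x)^2 dx = ∫_0^1 (9*x^6 - 6*x^4 + 18*x^3 + x^2 - 6*x + 9) dx. Term by term:
    ∫_0^1 9*x^6 dx = 9/7;  ∫_0^1 -6*x^4 dx = -6/5;  ∫_0^1 18*x^3 dx = 9/2;
    ∫_0^1 x^2 dx = 1/3;  ∫_0^1 -6*x dx = -3;  ∫_0^1 9 dx = 9.
  Sum: 9/7 − 6/5 + 9/2 + 1/3 − 3 + 9 = 2293/210.
  ∫_0^1 u'(x)^2 dx = ∫_0^1 (81*x^4 - 18*x^2 + 1) dx. Term by term:
    ∫_0^1 81*x^4 dx = 81/5;  ∫_0^1 -18*x^2 dx = -6;  ∫_0^1 1 dx = 1.
  Sum: 81/5 − 6 + 1 = 56/5.
Adding: ||u||_{H^1}^2 = 2293/210 + 56/5 = 929/42.


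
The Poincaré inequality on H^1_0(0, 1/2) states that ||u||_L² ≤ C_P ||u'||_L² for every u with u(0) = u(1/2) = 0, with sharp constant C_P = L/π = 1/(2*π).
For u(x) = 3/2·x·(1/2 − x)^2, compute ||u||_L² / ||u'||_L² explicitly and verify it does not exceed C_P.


||u||_L² / ||u'||_L² = sqrt(14)/28 < C_P = 1/(2*π).

u(x) = 3/2·x·(1/2 − x)^2, so u'(x) = 9*x^2/2 - 3*x + 3/8.
u(x) = 3/2·x·(1/2 − x)^2 vanishes at x = 0 and x = 1/2, so u ∈ H^1_0(0, 1/2). Differentiate via the product rule and integrate the resulting polynomials term by term.
  ∫_0^1/2 u² dx = ∫_0^1/2 (9*x^6/4 - 9*x^5/2 + 27*x^4/8 - 9*x^3/8 + 9*x^2/64) dx. Term by term:
    ∫_0^1/2 9*x^6/4 dx = 9/3584;  ∫_0^1/2 -9*x^5/2 dx = -3/256;  ∫_0^1/2 27*x^4/8 dx = 27/1280;
    ∫_0^1/2 -9*x^3/8 dx = -9/512;  ∫_0^1/2 9*x^2/64 dx = 3/512.
  Sum: 9/3584 − 3/256 + 27/1280 − 9/512 + 3/512 = 3/17920.
  ∫_0^1/2 (u')² dx = ∫_0^1/2 (81*x^4/4 - 27*x^3 + 99*x^2/8 - 9*x/4 + 9/64) dx. Term by term:
    ∫_0^1/2 81*x^4/4 dx = 81/640;  ∫_0^1/2 -27*x^3 dx = -27/64;  ∫_0^1/2 99*x^2/8 dx = 33/64;
    ∫_0^1/2 -9*x/4 dx = -9/32;  ∫_0^1/2 9/64 dx = 9/128.
  Sum: 81/640 − 27/64 + 33/64 − 9/32 + 9/128 = 3/320.
∫_0^1/2 u² dx = 3/17920, so ||u||_L² = sqrt(210)/1120.
∫_0^1/2 (u')² dx = 3/320, so ||u'||_L² = sqrt(15)/40.
Ratio ||u||_L² / ||u'||_L² = sqrt(14)/28.
Sharp Poincaré constant on H^1_0(0, 1/2) is C_P = L/π = 1/(2*π), achieved by sin(2*π·x).
A polynomial bump cannot attain the sharp Poincaré constant (only the first sine eigenfunction does), so the ratio is strictly less than C_P, consistent with ||u||_L² ≤ C_P ||u'||_L².
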